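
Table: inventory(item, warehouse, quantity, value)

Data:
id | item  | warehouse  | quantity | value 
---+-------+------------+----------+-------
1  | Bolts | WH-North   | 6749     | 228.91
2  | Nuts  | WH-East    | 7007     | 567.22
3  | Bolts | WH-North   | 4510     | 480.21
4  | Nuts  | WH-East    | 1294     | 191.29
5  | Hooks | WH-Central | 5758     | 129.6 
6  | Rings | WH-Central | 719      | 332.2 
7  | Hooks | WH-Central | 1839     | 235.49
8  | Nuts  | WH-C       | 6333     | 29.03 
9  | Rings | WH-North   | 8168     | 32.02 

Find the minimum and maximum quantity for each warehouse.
SELECT warehouse, MIN(quantity), MAX(quantity)
FROM inventory
GROUP BY warehouse

Result:
  WH-C: min=6333, max=6333
  WH-Central: min=719, max=5758
  WH-East: min=1294, max=7007
  WH-North: min=4510, max=8168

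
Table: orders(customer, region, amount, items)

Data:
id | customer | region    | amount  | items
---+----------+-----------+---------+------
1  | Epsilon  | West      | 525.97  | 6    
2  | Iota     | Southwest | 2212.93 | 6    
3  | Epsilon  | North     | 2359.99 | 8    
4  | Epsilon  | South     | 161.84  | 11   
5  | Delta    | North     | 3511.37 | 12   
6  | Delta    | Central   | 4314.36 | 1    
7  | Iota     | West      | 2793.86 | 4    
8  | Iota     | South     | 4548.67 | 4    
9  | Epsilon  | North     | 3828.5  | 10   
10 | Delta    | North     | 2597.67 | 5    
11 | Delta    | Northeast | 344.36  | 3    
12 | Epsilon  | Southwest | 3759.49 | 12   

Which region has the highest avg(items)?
SELECT region, AVG(items) as val
FROM orders
GROUP BY region
ORDER BY val DESC
LIMIT 1

Result: Southwest with avg(items) = 9.00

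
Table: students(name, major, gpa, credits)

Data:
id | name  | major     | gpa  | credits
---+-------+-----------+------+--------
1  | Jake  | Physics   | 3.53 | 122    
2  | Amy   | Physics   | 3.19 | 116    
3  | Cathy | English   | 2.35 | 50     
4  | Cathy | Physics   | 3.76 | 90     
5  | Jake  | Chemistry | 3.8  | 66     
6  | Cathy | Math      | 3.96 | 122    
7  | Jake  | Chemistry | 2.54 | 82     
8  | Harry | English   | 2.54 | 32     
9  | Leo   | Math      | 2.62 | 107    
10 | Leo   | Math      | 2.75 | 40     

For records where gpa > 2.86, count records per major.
SELECT major, COUNT(*)
FROM students
WHERE gpa > 2.86
GROUP BY major

Note: WHERE filters rows before grouping.

Result:
  Chemistry: 1
  Math: 1
  Physics: 3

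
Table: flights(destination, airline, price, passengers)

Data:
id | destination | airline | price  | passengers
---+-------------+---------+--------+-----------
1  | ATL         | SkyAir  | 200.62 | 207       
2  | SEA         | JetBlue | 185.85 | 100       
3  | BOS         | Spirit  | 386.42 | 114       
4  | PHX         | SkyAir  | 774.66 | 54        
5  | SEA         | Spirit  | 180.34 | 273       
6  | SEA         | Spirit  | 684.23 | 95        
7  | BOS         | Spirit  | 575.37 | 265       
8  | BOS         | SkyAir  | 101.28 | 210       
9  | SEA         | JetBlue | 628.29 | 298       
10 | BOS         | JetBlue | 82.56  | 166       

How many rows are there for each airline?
SELECT airline, COUNT(*) as count
FROM flights
GROUP BY airline

Result:
  JetBlue: 3
  SkyAir: 3
  Spirit: 4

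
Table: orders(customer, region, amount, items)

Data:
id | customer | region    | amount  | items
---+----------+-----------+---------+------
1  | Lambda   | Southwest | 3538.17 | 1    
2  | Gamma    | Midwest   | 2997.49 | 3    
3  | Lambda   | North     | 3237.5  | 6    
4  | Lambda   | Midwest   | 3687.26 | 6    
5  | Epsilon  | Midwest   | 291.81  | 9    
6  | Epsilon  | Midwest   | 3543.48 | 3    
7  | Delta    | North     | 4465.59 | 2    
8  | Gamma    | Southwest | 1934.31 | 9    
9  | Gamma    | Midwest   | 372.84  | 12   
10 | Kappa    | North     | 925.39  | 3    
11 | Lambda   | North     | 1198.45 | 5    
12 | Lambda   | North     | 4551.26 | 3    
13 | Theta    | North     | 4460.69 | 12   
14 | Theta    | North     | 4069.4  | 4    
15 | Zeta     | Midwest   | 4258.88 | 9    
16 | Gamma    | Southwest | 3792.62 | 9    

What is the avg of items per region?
SELECT region, AVG(items) as result
FROM orders
GROUP BY region

Result:
  Midwest: 7.00
  North: 5.00
  Southwest: 6.33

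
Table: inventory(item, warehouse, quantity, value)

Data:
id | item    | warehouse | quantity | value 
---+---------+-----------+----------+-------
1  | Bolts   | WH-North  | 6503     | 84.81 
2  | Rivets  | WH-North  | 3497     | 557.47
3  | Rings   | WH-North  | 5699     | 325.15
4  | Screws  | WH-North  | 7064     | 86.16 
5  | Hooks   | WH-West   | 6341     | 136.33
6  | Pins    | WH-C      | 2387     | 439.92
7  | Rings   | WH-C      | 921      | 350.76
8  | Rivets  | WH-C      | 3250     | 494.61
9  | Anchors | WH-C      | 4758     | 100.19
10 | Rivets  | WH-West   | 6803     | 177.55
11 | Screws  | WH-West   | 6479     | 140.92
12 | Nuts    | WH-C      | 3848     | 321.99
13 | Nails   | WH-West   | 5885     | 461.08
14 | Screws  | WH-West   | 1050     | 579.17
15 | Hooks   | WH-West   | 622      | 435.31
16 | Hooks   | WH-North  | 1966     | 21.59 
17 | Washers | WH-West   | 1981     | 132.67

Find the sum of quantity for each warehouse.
SELECT warehouse, SUM(quantity) as result
FROM inventory
GROUP BY warehouse

Result:
  WH-C: 15164
  WH-North: 24729
  WH-West: 29161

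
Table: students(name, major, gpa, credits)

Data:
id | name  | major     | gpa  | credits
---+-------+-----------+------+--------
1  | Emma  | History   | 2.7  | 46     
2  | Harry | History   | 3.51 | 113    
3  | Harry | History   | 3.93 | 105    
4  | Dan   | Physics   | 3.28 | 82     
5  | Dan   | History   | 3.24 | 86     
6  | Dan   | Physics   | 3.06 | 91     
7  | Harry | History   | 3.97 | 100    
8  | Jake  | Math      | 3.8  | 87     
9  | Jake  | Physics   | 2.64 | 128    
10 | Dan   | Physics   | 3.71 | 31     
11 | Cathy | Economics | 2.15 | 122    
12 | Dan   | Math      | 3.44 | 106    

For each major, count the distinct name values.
SELECT major, COUNT(DISTINCT name)
FROM students
GROUP BY major

Result:
  Economics: 1 distinct
  History: 3 distinct
  Math: 2 distinct
  Physics: 2 distinct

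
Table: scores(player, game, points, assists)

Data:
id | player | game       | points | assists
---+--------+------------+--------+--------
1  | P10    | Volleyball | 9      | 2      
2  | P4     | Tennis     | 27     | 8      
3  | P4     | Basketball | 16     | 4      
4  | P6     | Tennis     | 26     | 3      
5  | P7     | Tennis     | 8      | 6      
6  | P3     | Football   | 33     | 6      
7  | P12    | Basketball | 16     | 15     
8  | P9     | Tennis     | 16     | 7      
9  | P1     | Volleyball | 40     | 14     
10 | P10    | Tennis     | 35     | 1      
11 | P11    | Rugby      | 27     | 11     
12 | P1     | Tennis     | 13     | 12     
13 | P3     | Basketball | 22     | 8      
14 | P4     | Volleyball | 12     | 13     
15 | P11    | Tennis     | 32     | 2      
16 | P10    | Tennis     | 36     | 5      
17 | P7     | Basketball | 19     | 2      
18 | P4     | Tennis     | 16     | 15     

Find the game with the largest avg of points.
SELECT game, AVG(points) as val
FROM scores
GROUP BY game
ORDER BY val DESC
LIMIT 1

Result: Football with avg(points) = 33.00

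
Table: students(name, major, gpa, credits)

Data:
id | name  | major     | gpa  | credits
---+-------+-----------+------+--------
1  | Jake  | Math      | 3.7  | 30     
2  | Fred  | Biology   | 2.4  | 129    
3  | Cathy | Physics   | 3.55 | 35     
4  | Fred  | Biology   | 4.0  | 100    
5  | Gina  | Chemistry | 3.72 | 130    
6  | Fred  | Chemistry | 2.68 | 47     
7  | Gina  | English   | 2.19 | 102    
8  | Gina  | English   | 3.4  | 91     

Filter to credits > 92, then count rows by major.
SELECT major, COUNT(*)
FROM students
WHERE credits > 92
GROUP BY major

Note: WHERE filters rows before grouping.

Result:
  Biology: 2
  Chemistry: 1
  English: 1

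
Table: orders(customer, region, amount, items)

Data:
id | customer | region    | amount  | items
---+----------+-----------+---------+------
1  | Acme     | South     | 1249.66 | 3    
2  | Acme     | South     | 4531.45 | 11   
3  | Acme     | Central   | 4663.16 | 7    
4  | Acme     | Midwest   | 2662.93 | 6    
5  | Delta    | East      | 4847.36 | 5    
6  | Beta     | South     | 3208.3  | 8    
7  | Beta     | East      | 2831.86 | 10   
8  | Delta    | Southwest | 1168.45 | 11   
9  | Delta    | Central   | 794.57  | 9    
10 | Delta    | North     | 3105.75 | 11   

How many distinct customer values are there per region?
SELECT region, COUNT(DISTINCT customer)
FROM orders
GROUP BY region

Result:
  Central: 2 distinct
  East: 2 distinct
  Midwest: 1 distinct
  North: 1 distinct
  South: 2 distinct
  Southwest: 1 distinct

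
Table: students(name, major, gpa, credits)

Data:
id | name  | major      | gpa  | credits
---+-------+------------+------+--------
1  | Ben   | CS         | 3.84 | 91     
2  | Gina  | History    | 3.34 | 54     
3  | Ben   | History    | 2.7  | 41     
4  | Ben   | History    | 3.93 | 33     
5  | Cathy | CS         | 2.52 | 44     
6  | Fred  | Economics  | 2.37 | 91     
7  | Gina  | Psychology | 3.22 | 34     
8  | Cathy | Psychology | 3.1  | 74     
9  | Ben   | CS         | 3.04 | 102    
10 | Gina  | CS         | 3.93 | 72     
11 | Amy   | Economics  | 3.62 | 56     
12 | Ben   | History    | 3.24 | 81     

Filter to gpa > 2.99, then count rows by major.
SELECT major, COUNT(*)
FROM students
WHERE gpa > 2.99
GROUP BY major

Note: WHERE filters rows before grouping.

Result:
  CS: 3
  Economics: 1
  History: 3
  Psychology: 2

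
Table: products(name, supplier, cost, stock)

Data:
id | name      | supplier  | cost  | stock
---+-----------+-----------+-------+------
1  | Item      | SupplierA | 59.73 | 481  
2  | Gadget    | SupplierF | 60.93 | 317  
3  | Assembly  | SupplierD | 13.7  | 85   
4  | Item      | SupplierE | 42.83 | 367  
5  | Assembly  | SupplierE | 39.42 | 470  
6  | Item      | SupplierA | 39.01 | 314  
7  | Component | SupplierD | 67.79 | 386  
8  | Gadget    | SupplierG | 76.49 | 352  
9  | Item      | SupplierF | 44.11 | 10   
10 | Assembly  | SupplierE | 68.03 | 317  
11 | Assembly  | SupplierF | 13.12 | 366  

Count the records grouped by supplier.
SELECT supplier, COUNT(*) as count
FROM products
GROUP BY supplier

Result:
  SupplierA: 2
  SupplierD: 2
  SupplierE: 3
  SupplierF: 3
  SupplierG: 1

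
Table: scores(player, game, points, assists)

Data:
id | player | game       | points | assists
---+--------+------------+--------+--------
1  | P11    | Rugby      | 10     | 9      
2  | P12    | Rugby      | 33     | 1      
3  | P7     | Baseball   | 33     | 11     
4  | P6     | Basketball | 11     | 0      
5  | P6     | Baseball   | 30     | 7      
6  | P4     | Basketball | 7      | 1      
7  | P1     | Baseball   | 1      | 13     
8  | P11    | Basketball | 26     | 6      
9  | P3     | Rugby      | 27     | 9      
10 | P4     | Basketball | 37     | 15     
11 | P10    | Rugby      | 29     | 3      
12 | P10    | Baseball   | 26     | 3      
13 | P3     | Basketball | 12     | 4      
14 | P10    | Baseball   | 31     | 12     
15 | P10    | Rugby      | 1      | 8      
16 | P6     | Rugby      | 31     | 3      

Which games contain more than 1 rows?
SELECT game, COUNT(*) as cnt
FROM scores
GROUP BY game
HAVING COUNT(*) > 1

Result:
  Baseball: 5
  Basketball: 5
  Rugby: 6

Note: HAVING filters groups after aggregation, WHERE filters rows before.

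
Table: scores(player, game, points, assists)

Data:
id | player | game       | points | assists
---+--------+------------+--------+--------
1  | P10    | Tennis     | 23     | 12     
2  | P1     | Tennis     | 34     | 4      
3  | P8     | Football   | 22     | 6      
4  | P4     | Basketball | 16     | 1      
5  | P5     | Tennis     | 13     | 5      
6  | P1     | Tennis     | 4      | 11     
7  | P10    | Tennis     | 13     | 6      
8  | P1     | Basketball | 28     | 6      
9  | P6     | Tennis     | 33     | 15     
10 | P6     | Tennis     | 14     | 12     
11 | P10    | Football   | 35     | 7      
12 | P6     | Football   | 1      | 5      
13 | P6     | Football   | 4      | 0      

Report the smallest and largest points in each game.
SELECT game, MIN(points), MAX(points)
FROM scores
GROUP BY game

Result:
  Basketball: min=16, max=28
  Football: min=1, max=35
  Tennis: min=4, max=34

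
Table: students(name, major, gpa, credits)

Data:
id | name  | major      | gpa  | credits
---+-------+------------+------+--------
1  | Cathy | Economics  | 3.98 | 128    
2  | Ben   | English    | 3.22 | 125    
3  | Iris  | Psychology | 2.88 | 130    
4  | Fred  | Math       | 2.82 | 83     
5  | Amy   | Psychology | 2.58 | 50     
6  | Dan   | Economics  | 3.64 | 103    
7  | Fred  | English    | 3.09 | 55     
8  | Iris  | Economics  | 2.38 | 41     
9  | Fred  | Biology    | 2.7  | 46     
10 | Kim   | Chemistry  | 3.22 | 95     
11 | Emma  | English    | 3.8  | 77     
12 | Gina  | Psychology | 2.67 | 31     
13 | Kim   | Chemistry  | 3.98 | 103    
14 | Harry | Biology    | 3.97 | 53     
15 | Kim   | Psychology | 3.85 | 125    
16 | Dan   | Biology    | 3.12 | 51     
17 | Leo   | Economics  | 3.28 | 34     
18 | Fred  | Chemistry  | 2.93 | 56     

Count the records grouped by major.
SELECT major, COUNT(*) as count
FROM students
GROUP BY major

Result:
  Biology: 3
  Chemistry: 3
  Economics: 4
  English: 3
  Math: 1
  Psychology: 4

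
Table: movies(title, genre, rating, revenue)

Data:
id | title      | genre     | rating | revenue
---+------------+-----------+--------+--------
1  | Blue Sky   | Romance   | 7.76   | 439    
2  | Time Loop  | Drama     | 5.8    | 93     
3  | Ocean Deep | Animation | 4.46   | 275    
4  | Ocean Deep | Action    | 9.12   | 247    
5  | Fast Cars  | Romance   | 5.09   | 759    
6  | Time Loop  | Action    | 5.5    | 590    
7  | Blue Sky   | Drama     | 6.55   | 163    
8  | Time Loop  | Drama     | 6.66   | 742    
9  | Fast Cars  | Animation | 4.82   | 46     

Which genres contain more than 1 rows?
SELECT genre, COUNT(*) as cnt
FROM movies
GROUP BY genre
HAVING COUNT(*) > 1

Result:
  Action: 2
  Animation: 2
  Drama: 3
  Romance: 2

Note: HAVING filters groups after aggregation, WHERE filters rows before.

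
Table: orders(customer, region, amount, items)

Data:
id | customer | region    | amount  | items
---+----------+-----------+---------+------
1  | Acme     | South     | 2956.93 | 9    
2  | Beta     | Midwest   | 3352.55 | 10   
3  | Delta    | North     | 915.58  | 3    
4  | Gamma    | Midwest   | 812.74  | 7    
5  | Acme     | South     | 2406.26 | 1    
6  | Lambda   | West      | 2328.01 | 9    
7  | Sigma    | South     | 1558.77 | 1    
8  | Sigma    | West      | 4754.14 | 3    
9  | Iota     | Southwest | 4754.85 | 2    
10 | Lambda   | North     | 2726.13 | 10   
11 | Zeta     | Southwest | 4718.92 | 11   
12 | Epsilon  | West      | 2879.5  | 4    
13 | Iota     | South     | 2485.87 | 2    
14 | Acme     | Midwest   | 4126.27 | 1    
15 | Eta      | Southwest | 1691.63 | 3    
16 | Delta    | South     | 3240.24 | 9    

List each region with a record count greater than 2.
SELECT region, COUNT(*) as cnt
FROM orders
GROUP BY region
HAVING COUNT(*) > 2

Result:
  Midwest: 3
  South: 5
  Southwest: 3
  West: 3

Note: HAVING filters groups after aggregation, WHERE filters rows before.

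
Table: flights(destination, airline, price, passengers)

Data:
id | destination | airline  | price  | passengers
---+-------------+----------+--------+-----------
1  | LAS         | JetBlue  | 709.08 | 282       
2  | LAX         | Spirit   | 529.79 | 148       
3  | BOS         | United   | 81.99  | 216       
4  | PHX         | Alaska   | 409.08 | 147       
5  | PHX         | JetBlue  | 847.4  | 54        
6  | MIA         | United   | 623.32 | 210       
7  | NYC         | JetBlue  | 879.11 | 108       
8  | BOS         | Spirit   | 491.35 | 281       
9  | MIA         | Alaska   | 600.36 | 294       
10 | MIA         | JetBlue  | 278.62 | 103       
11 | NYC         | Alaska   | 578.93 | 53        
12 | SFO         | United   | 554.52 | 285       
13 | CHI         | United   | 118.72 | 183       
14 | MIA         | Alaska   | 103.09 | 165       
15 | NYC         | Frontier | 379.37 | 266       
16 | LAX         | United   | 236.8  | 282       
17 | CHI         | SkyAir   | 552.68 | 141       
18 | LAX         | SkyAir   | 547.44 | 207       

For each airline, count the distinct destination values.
SELECT airline, COUNT(DISTINCT destination)
FROM flights
GROUP BY airline

Result:
  Alaska: 3 distinct
  Frontier: 1 distinct
  JetBlue: 4 distinct
  SkyAir: 2 distinct
  Spirit: 2 distinct
  United: 5 distinct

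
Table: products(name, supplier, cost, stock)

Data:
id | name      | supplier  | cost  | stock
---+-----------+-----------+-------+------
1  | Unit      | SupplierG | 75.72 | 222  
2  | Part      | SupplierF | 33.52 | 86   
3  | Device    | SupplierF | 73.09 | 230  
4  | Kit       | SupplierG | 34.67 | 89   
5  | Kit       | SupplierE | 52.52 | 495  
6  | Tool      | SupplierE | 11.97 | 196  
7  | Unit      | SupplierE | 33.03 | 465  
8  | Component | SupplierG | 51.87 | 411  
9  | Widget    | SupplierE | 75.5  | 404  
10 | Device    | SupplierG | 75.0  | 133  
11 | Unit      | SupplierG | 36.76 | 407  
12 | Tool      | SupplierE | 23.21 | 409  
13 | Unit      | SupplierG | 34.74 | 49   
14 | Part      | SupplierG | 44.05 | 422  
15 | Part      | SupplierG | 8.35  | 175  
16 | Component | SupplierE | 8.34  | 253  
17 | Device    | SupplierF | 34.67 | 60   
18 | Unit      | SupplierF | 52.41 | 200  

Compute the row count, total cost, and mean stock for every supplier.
SELECT supplier,
       COUNT(*) as cnt,
       SUM(cost) as total_cost,
       AVG(stock) as avg_stock
FROM products
GROUP BY supplier

Result:
  SupplierE: 6 records, 204.57 total cost, 370.33 avg stock
  SupplierF: 4 records, 193.69 total cost, 144.00 avg stock
  SupplierG: 8 records, 361.16 total cost, 238.50 avg stock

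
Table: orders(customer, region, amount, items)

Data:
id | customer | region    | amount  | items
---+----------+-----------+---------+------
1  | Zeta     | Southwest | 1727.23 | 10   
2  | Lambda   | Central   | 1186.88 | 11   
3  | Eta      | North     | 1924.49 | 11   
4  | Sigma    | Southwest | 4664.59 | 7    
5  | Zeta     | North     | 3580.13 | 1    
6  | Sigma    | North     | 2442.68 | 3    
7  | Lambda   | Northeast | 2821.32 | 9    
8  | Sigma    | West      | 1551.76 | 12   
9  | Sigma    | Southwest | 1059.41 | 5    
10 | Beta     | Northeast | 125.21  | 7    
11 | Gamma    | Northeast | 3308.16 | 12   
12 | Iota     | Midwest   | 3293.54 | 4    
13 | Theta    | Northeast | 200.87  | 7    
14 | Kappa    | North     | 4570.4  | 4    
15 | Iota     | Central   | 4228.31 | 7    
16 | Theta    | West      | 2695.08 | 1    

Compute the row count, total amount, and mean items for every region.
SELECT region,
       COUNT(*) as cnt,
       SUM(amount) as total_amount,
       AVG(items) as avg_items
FROM orders
GROUP BY region

Result:
  Central: 2 records, 5415.19 total amount, 9.00 avg items
  Midwest: 1 records, 3293.54 total amount, 4.00 avg items
  North: 4 records, 12517.70 total amount, 4.75 avg items
  Northeast: 4 records, 6455.56 total amount, 8.75 avg items
  Southwest: 3 records, 7451.23 total amount, 7.33 avg items
  West: 2 records, 4246.84 total amount, 6.50 avg items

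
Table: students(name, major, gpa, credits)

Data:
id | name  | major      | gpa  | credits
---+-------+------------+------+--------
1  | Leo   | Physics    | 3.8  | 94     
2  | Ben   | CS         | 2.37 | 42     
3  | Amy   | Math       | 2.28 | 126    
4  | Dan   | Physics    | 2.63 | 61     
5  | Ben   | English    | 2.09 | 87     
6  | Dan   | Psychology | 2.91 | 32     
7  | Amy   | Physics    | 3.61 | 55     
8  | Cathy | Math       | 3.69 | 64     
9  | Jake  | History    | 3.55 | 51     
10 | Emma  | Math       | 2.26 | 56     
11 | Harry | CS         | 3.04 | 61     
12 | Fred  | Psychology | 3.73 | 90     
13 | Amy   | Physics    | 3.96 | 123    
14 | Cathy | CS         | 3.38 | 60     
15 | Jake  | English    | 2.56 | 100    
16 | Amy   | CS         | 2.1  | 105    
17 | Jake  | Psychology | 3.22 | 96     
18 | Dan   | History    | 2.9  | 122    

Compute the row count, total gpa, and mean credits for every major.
SELECT major,
       COUNT(*) as cnt,
       SUM(gpa) as total_gpa,
       AVG(credits) as avg_credits
FROM students
GROUP BY major

Result:
  CS: 4 records, 10.89 total gpa, 67.00 avg credits
  English: 2 records, 4.65 total gpa, 93.50 avg credits
  History: 2 records, 6.45 total gpa, 86.50 avg credits
  Math: 3 records, 8.23 total gpa, 82.00 avg credits
  Physics: 4 records, 14.00 total gpa, 83.25 avg credits
  Psychology: 3 records, 9.86 total gpa, 72.67 avg credits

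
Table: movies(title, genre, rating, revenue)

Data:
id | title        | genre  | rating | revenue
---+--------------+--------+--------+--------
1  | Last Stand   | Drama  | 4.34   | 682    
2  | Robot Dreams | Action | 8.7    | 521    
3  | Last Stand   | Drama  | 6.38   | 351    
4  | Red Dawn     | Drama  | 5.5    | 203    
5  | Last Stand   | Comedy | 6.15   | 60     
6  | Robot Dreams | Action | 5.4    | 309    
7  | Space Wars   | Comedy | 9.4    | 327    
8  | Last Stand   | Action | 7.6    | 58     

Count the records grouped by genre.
SELECT genre, COUNT(*) as count
FROM movies
GROUP BY genre

Result:
  Action: 3
  Comedy: 2
  Drama: 3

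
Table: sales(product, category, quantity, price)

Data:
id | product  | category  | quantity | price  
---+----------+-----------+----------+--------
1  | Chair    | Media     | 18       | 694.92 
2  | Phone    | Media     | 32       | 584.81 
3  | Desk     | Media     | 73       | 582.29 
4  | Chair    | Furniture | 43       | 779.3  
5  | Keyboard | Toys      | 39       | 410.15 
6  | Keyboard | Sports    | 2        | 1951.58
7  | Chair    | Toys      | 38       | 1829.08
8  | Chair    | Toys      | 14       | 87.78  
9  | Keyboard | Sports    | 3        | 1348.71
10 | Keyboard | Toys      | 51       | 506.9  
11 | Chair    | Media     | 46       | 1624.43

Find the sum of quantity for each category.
SELECT category, SUM(quantity) as result
FROM sales
GROUP BY category

Result:
  Furniture: 43
  Media: 169
  Sports: 5
  Toys: 142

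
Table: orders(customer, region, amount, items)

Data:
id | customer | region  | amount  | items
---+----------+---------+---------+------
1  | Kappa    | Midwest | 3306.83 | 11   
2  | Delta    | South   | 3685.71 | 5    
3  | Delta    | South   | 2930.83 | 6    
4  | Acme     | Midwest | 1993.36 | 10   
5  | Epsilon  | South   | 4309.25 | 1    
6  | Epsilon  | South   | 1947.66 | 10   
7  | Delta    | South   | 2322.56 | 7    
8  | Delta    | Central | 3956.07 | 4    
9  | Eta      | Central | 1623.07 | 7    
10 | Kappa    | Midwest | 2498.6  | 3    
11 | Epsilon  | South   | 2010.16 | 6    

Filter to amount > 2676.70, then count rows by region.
SELECT region, COUNT(*)
FROM orders
WHERE amount > 2676.70
GROUP BY region

Note: WHERE filters rows before grouping.

Result:
  Central: 1
  Midwest: 1
  South: 3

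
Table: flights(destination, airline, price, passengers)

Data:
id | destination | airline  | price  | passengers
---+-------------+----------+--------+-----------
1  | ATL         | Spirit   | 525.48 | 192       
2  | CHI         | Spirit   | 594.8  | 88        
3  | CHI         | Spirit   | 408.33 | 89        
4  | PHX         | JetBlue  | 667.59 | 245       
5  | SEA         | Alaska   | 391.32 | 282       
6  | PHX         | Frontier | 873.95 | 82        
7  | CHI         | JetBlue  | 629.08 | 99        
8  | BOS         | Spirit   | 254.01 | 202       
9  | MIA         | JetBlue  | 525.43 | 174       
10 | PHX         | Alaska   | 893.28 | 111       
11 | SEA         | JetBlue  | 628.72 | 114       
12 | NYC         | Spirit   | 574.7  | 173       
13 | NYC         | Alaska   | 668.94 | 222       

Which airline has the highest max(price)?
SELECT airline, MAX(price) as val
FROM flights
GROUP BY airline
ORDER BY val DESC
LIMIT 1

Result: Alaska with max(price) = 893.28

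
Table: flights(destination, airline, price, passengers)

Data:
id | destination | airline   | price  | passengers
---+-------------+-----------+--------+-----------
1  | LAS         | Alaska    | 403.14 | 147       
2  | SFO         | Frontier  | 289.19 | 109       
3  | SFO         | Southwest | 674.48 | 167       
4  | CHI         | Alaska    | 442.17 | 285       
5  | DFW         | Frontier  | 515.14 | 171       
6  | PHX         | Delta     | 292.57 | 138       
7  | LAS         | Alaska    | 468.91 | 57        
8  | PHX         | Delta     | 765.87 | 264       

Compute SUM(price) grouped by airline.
SELECT airline, SUM(price) as result
FROM flights
GROUP BY airline

Result:
  Alaska: 1314.22
  Delta: 1058.44
  Frontier: 804.33
  Southwest: 674.48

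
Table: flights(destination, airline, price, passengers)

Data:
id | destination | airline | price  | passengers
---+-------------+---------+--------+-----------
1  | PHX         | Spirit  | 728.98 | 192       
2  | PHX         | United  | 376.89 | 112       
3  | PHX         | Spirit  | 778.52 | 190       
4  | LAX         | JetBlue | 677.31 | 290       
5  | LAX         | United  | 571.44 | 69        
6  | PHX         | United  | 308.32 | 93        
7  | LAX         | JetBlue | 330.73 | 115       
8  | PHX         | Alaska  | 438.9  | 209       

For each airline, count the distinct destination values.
SELECT airline, COUNT(DISTINCT destination)
FROM flights
GROUP BY airline

Result:
  Alaska: 1 distinct
  JetBlue: 1 distinct
  Spirit: 1 distinct
  United: 2 distinct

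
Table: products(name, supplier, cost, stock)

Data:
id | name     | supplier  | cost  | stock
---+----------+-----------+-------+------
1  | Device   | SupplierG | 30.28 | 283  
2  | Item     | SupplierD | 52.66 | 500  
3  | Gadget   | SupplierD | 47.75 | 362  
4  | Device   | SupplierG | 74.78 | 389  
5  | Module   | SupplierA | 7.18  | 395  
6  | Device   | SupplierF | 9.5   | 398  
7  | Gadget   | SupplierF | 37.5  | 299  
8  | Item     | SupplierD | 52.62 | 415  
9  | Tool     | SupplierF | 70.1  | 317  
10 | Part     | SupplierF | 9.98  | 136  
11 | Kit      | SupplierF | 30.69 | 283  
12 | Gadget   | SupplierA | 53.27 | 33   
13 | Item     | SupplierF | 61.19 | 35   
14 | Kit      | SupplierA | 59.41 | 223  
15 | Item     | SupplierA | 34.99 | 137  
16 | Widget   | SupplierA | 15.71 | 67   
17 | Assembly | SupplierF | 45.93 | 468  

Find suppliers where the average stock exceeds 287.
SELECT supplier, AVG(stock)
FROM products
GROUP BY supplier
HAVING AVG(stock) > 287

Result:
  SupplierD: avg=425.67
  SupplierG: avg=336.00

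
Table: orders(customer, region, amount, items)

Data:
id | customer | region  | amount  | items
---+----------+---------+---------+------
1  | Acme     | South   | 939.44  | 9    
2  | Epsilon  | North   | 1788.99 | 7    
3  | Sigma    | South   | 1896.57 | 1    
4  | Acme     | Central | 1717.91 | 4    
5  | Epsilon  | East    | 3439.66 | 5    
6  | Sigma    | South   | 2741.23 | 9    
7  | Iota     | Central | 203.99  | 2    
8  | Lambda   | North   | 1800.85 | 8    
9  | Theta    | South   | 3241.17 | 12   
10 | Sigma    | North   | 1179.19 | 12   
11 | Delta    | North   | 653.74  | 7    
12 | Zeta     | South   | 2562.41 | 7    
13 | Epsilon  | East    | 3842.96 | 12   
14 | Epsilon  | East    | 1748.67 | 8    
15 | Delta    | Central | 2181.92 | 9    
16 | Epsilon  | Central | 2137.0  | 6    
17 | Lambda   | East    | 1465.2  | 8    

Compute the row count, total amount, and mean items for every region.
SELECT region,
       COUNT(*) as cnt,
       SUM(amount) as total_amount,
       AVG(items) as avg_items
FROM orders
GROUP BY region

Result:
  Central: 4 records, 6240.82 total amount, 5.25 avg items
  East: 4 records, 10496.49 total amount, 8.25 avg items
  North: 4 records, 5422.77 total amount, 8.50 avg items
  South: 5 records, 11380.82 total amount, 7.60 avg items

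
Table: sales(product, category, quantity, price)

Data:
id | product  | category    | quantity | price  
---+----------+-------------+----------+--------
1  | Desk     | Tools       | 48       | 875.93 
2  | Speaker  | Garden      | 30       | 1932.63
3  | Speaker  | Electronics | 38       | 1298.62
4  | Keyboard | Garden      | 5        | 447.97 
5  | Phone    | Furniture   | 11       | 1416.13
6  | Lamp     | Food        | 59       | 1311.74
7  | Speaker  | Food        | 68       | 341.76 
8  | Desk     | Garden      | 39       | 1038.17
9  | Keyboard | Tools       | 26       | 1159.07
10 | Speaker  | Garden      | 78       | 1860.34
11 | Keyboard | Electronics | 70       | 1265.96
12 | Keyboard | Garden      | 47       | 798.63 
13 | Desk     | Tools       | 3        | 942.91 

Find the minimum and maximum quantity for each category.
SELECT category, MIN(quantity), MAX(quantity)
FROM sales
GROUP BY category

Result:
  Electronics: min=38, max=70
  Food: min=59, max=68
  Furniture: min=11, max=11
  Garden: min=5, max=78
  Tools: min=3, max=48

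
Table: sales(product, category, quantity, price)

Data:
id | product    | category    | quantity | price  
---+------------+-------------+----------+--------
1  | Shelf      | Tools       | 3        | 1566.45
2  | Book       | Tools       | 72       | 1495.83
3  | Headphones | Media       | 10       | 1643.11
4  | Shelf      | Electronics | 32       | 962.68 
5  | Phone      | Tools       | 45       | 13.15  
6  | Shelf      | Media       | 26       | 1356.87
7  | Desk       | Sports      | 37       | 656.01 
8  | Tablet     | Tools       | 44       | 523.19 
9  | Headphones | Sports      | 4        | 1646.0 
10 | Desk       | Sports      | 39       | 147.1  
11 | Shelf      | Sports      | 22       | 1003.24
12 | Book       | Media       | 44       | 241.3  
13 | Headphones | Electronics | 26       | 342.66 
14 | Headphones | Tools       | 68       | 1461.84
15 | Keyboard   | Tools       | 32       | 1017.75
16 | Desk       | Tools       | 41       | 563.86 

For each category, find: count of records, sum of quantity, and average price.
SELECT category,
       COUNT(*) as cnt,
       SUM(quantity) as total_quantity,
       AVG(price) as avg_price
FROM sales
GROUP BY category

Result:
  Electronics: 2 records, 58 total quantity, 652.67 avg price
  Media: 3 records, 80 total quantity, 1080.43 avg price
  Sports: 4 records, 102 total quantity, 863.09 avg price
  Tools: 7 records, 305 total quantity, 948.87 avg price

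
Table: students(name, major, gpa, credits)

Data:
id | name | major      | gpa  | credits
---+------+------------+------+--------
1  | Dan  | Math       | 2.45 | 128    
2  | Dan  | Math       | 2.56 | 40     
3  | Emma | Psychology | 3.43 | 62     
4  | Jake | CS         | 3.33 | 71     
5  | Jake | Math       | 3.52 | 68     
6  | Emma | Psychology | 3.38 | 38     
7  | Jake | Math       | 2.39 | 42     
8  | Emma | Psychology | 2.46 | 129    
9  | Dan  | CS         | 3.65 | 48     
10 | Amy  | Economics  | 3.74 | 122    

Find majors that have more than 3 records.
SELECT major, COUNT(*) as cnt
FROM students
GROUP BY major
HAVING COUNT(*) > 3

Result:
  Math: 4

Note: HAVING filters groups after aggregation, WHERE filters rows before.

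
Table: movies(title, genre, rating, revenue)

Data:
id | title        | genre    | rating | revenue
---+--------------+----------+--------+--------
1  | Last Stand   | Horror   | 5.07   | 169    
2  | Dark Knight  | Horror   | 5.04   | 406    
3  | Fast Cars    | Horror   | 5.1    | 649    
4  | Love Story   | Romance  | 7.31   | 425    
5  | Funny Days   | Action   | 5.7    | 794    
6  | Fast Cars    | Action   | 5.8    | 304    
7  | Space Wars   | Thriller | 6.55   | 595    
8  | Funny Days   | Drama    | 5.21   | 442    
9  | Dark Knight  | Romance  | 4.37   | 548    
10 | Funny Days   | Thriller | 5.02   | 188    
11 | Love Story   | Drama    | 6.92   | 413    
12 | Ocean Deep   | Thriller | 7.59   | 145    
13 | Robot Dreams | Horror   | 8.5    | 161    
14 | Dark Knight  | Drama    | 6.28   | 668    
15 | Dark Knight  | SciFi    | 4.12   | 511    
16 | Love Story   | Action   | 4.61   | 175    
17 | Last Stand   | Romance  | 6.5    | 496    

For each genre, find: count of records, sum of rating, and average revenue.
SELECT genre,
       COUNT(*) as cnt,
       SUM(rating) as total_rating,
       AVG(revenue) as avg_revenue
FROM movies
GROUP BY genre

Result:
  Action: 3 records, 16.11 total rating, 424.33 avg revenue
  Drama: 3 records, 18.41 total rating, 507.67 avg revenue
  Horror: 4 records, 23.71 total rating, 346.25 avg revenue
  Romance: 3 records, 18.18 total rating, 489.67 avg revenue
  SciFi: 1 records, 4.12 total rating, 511.00 avg revenue
  Thriller: 3 records, 19.16 total rating, 309.33 avg revenue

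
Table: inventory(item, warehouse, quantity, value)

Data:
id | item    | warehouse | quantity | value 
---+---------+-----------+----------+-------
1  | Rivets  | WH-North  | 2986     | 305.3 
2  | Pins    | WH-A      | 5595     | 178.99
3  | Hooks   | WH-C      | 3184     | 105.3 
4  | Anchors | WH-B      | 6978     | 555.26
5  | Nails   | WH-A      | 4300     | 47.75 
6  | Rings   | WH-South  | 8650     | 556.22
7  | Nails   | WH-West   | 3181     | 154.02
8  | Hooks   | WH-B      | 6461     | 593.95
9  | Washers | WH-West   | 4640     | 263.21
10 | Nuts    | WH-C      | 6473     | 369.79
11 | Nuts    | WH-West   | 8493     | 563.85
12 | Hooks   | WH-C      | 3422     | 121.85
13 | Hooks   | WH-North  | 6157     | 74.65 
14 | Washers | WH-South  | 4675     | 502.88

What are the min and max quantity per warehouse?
SELECT warehouse, MIN(quantity), MAX(quantity)
FROM inventory
GROUP BY warehouse

Result:
  WH-A: min=4300, max=5595
  WH-B: min=6461, max=6978
  WH-C: min=3184, max=6473
  WH-North: min=2986, max=6157
  WH-South: min=4675, max=8650
  WH-West: min=3181, max=8493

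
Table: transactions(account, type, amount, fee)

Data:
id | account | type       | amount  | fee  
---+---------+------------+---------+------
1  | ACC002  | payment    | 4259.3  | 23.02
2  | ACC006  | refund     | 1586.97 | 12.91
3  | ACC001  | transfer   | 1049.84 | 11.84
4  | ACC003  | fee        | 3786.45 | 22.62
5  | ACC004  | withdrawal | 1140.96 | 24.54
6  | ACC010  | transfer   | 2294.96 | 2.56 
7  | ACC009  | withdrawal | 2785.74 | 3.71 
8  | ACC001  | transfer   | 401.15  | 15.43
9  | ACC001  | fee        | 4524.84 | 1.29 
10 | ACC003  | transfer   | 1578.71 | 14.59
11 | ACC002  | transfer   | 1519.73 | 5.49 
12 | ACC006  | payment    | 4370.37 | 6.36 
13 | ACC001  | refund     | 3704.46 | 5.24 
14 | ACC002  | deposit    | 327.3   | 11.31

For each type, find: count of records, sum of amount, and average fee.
SELECT type,
       COUNT(*) as cnt,
       SUM(amount) as total_amount,
       AVG(fee) as avg_fee
FROM transactions
GROUP BY type

Result:
  deposit: 1 records, 327.30 total amount, 11.31 avg fee
  fee: 2 records, 8311.29 total amount, 11.96 avg fee
  payment: 2 records, 8629.67 total amount, 14.69 avg fee
  refund: 2 records, 5291.43 total amount, 9.08 avg fee
  transfer: 5 records, 6844.39 total amount, 9.98 avg fee
  withdrawal: 2 records, 3926.70 total amount, 14.13 avg fee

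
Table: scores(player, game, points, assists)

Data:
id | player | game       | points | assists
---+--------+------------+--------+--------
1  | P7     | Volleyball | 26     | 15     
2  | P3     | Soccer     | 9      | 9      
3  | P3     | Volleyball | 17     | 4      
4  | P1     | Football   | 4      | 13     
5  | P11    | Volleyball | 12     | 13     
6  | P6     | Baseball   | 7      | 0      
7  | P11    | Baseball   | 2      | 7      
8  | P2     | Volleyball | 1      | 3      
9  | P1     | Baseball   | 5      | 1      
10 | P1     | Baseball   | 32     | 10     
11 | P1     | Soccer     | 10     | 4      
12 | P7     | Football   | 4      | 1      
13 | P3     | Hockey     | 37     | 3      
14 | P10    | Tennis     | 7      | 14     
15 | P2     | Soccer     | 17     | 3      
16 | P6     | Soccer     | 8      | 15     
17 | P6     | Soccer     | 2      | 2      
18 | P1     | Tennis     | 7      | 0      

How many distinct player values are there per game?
SELECT game, COUNT(DISTINCT player)
FROM scores
GROUP BY game

Result:
  Baseball: 3 distinct
  Football: 2 distinct
  Hockey: 1 distinct
  Soccer: 4 distinct
  Tennis: 2 distinct
  Volleyball: 4 distinct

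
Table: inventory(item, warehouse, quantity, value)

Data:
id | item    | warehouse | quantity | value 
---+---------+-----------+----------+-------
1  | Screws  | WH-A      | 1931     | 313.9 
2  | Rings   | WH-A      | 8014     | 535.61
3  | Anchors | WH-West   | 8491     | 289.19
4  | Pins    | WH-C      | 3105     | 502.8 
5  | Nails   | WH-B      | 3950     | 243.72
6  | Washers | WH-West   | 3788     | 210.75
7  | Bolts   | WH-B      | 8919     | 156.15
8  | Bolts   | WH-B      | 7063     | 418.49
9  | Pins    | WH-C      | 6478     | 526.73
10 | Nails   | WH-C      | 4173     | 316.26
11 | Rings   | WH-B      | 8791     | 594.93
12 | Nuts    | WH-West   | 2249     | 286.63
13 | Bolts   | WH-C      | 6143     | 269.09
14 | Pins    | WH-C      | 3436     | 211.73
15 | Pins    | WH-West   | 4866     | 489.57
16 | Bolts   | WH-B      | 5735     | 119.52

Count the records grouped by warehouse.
SELECT warehouse, COUNT(*) as count
FROM inventory
GROUP BY warehouse

Result:
  WH-A: 2
  WH-B: 5
  WH-C: 5
  WH-West: 4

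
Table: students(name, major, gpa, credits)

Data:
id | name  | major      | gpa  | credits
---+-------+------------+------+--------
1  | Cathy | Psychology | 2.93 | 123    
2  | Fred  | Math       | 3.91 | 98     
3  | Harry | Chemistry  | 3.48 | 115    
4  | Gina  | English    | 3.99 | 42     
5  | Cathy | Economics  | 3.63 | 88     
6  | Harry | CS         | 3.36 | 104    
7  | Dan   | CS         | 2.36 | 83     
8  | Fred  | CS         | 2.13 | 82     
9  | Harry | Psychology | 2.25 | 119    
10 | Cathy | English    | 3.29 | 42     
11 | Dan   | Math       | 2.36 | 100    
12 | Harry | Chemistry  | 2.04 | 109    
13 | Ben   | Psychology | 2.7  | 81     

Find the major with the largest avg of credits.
SELECT major, AVG(credits) as val
FROM students
GROUP BY major
ORDER BY val DESC
LIMIT 1

Result: Chemistry with avg(credits) = 112.00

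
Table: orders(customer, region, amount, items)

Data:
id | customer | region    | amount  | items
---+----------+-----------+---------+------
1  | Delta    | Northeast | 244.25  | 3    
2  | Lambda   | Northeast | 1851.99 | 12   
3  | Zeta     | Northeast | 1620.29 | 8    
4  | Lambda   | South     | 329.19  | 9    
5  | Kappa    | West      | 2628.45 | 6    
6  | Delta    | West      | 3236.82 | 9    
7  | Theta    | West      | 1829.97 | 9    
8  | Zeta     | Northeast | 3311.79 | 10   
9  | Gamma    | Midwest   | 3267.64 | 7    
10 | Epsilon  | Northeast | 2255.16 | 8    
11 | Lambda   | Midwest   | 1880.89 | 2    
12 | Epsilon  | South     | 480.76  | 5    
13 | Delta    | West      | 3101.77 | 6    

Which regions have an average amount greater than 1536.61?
SELECT region, AVG(amount)
FROM orders
GROUP BY region
HAVING AVG(amount) > 1536.61

Result:
  Midwest: avg=2574.27
  Northeast: avg=1856.70
  West: avg=2699.25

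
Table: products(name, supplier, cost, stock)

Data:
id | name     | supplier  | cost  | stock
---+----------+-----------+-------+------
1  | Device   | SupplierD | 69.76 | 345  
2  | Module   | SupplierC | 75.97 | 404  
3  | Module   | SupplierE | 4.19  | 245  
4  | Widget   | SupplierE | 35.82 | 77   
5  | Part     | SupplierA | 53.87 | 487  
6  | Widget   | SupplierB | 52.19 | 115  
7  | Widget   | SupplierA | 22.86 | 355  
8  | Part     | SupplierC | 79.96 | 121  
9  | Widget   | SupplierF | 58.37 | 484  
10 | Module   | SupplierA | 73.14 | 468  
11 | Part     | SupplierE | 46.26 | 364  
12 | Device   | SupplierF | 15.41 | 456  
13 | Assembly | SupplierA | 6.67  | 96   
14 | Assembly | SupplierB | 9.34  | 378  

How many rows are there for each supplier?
SELECT supplier, COUNT(*) as count
FROM products
GROUP BY supplier

Result:
  SupplierA: 4
  SupplierB: 2
  SupplierC: 2
  SupplierD: 1
  SupplierE: 3
  SupplierF: 2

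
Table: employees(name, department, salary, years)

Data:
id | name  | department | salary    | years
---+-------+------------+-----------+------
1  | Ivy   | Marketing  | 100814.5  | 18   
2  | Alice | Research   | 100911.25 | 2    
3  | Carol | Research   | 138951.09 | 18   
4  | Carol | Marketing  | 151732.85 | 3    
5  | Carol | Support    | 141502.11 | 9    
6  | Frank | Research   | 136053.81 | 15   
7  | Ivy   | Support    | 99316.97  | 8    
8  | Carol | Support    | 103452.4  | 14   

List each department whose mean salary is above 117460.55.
SELECT department, AVG(salary)
FROM employees
GROUP BY department
HAVING AVG(salary) > 117460.55

Result:
  Marketing: avg=126273.68
  Research: avg=125305.38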